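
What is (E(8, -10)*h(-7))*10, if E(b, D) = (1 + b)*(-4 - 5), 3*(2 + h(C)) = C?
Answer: 3510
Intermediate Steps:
h(C) = -2 + C/3
E(b, D) = -9 - 9*b (E(b, D) = (1 + b)*(-9) = -9 - 9*b)
(E(8, -10)*h(-7))*10 = ((-9 - 9*8)*(-2 + (⅓)*(-7)))*10 = ((-9 - 72)*(-2 - 7/3))*10 = -81*(-13/3)*10 = 351*10 = 3510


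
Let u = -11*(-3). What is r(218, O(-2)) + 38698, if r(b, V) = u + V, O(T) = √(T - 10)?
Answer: 38731 + 2*I*√3 ≈ 38731.0 + 3.4641*I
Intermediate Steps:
u = 33
O(T) = √(-10 + T)
r(b, V) = 33 + V
r(218, O(-2)) + 38698 = (33 + √(-10 - 2)) + 38698 = (33 + √(-12)) + 38698 = (33 + 2*I*√3) + 38698 = 38731 + 2*I*√3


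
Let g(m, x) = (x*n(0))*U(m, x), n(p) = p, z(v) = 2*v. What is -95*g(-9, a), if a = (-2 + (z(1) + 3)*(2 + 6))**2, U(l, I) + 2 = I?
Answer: 0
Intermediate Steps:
U(l, I) = -2 + I
a = 1444 (a = (-2 + (2*1 + 3)*(2 + 6))**2 = (-2 + (2 + 3)*8)**2 = (-2 + 5*8)**2 = (-2 + 40)**2 = 38**2 = 1444)
g(m, x) = 0 (g(m, x) = (x*0)*(-2 + x) = 0*(-2 + x) = 0)
-95*g(-9, a) = -95*0 = 0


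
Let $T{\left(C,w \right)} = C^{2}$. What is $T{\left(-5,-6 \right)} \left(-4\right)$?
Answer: $-100$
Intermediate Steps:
$T{\left(-5,-6 \right)} \left(-4\right) = \left(-5\right)^{2} \left(-4\right) = 25 \left(-4\right) = -100$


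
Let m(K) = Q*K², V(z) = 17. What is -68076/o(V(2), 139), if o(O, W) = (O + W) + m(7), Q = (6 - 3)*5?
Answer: -7564/99 ≈ -76.404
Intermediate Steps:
Q = 15 (Q = 3*5 = 15)
m(K) = 15*K²
o(O, W) = 735 + O + W (o(O, W) = (O + W) + 15*7² = (O + W) + 15*49 = (O + W) + 735 = 735 + O + W)
-68076/o(V(2), 139) = -68076/(735 + 17 + 139) = -68076/891 = -68076*1/891 = -7564/99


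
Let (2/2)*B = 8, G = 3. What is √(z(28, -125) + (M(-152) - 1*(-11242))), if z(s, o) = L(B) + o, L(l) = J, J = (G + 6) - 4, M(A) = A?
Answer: √10970 ≈ 104.74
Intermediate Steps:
B = 8
J = 5 (J = (3 + 6) - 4 = 9 - 4 = 5)
L(l) = 5
z(s, o) = 5 + o
√(z(28, -125) + (M(-152) - 1*(-11242))) = √((5 - 125) + (-152 - 1*(-11242))) = √(-120 + (-152 + 11242)) = √(-120 + 11090) = √10970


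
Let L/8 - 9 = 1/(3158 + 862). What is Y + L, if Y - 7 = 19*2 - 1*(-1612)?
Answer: 1737647/1005 ≈ 1729.0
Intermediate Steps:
Y = 1657 (Y = 7 + (19*2 - 1*(-1612)) = 7 + (38 + 1612) = 7 + 1650 = 1657)
L = 72362/1005 (L = 72 + 8/(3158 + 862) = 72 + 8/4020 = 72 + 8*(1/4020) = 72 + 2/1005 = 72362/1005 ≈ 72.002)
Y + L = 1657 + 72362/1005 = 1737647/1005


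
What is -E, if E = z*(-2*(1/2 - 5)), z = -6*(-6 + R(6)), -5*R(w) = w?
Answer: -1944/5 ≈ -388.80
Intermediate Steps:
R(w) = -w/5
z = 216/5 (z = -6*(-6 - ⅕*6) = -6*(-6 - 6/5) = -6*(-36/5) = 216/5 ≈ 43.200)
E = 1944/5 (E = 216*(-2*(1/2 - 5))/5 = 216*(-2*(½ - 5))/5 = 216*(-2*(-9/2))/5 = (216/5)*9 = 1944/5 ≈ 388.80)
-E = -1*1944/5 = -1944/5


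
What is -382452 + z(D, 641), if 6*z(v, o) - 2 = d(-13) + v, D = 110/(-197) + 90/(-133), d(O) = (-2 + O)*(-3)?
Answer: -60122550025/157206 ≈ -3.8244e+5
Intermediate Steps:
d(O) = 6 - 3*O
D = -32360/26201 (D = 110*(-1/197) + 90*(-1/133) = -110/197 - 90/133 = -32360/26201 ≈ -1.2351)
z(v, o) = 47/6 + v/6 (z(v, o) = ⅓ + ((6 - 3*(-13)) + v)/6 = ⅓ + ((6 + 39) + v)/6 = ⅓ + (45 + v)/6 = ⅓ + (15/2 + v/6) = 47/6 + v/6)
-382452 + z(D, 641) = -382452 + (47/6 + (⅙)*(-32360/26201)) = -382452 + (47/6 - 16180/78603) = -382452 + 1199087/157206 = -60122550025/157206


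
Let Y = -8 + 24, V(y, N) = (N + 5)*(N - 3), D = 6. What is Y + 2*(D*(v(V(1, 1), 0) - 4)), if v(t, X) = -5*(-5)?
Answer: 268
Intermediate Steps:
V(y, N) = (-3 + N)*(5 + N) (V(y, N) = (5 + N)*(-3 + N) = (-3 + N)*(5 + N))
Y = 16
v(t, X) = 25
Y + 2*(D*(v(V(1, 1), 0) - 4)) = 16 + 2*(6*(25 - 4)) = 16 + 2*(6*21) = 16 + 2*126 = 16 + 252 = 268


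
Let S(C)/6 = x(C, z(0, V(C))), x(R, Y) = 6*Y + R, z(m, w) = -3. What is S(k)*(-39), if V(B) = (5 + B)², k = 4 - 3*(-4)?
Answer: 468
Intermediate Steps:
k = 16 (k = 4 + 12 = 16)
x(R, Y) = R + 6*Y
S(C) = -108 + 6*C (S(C) = 6*(C + 6*(-3)) = 6*(C - 18) = 6*(-18 + C) = -108 + 6*C)
S(k)*(-39) = (-108 + 6*16)*(-39) = (-108 + 96)*(-39) = -12*(-39) = 468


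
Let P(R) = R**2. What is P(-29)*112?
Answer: 94192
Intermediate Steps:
P(-29)*112 = (-29)**2*112 = 841*112 = 94192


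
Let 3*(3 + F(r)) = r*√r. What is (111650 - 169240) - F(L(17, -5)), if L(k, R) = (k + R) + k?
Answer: -57587 - 29*√29/3 ≈ -57639.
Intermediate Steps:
L(k, R) = R + 2*k (L(k, R) = (R + k) + k = R + 2*k)
F(r) = -3 + r^(3/2)/3 (F(r) = -3 + (r*√r)/3 = -3 + r^(3/2)/3)
(111650 - 169240) - F(L(17, -5)) = (111650 - 169240) - (-3 + (-5 + 2*17)^(3/2)/3) = -57590 - (-3 + (-5 + 34)^(3/2)/3) = -57590 - (-3 + 29^(3/2)/3) = -57590 - (-3 + (29*√29)/3) = -57590 - (-3 + 29*√29/3) = -57590 + (3 - 29*√29/3) = -57587 - 29*√29/3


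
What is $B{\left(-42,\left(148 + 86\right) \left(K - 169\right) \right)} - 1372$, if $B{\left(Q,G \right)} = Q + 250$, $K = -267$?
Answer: $-1164$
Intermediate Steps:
$B{\left(Q,G \right)} = 250 + Q$
$B{\left(-42,\left(148 + 86\right) \left(K - 169\right) \right)} - 1372 = \left(250 - 42\right) - 1372 = 208 - 1372 = -1164$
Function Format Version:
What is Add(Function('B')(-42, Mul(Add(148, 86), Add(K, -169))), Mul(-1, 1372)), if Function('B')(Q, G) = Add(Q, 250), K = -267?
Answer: -1164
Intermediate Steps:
Function('B')(Q, G) = Add(250, Q)
Add(Function('B')(-42, Mul(Add(148, 86), Add(K, -169))), Mul(-1, 1372)) = Add(Add(250, -42), Mul(-1, 1372)) = Add(208, -1372) = -1164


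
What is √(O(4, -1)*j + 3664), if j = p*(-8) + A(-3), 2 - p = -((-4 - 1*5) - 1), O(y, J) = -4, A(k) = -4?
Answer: 4*√214 ≈ 58.515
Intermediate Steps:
p = -8 (p = 2 - (-1)*((-4 - 1*5) - 1) = 2 - (-1)*((-4 - 5) - 1) = 2 - (-1)*(-9 - 1) = 2 - (-1)*(-10) = 2 - 1*10 = 2 - 10 = -8)
j = 60 (j = -8*(-8) - 4 = 64 - 4 = 60)
√(O(4, -1)*j + 3664) = √(-4*60 + 3664) = √(-240 + 3664) = √3424 = 4*√214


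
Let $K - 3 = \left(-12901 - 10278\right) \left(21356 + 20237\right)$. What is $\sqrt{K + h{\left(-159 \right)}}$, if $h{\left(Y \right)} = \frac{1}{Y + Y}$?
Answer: $\frac{i \sqrt{97492044978174}}{318} \approx 31050.0 i$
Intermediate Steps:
$K = -964084144$ ($K = 3 + \left(-12901 - 10278\right) \left(21356 + 20237\right) = 3 - 964084147 = -964084144$)
$h{\left(Y \right)} = \frac{1}{2 Y}$
$\sqrt{K + h{\left(-159 \right)}} = \sqrt{-964084144 + \frac{1}{2 \left(-159\right)}} = \sqrt{-964084144 + \frac{1}{2} \left(- \frac{1}{159}\right)} = \sqrt{-964084144 - \frac{1}{318}} = \sqrt{- \frac{306578757793}{318}} = \frac{i \sqrt{97492044978174}}{318}$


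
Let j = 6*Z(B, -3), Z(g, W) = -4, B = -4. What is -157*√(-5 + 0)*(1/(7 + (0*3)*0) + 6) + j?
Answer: -24 - 6751*I*√5/7 ≈ -24.0 - 2156.5*I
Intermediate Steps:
j = -24 (j = 6*(-4) = -24)
-157*√(-5 + 0)*(1/(7 + (0*3)*0) + 6) + j = -157*√(-5 + 0)*(1/(7 + (0*3)*0) + 6) - 24 = -157*√(-5)*(1/(7 + 0*0) + 6) - 24 = -157*I*√5*(1/(7 + 0) + 6) - 24 = -157*I*√5*(1/7 + 6) - 24 = -157*I*√5*(⅐ + 6) - 24 = -157*I*√5*43/7 - 24 = -6751*I*√5/7 - 24 = -24 - 6751*I*√5/7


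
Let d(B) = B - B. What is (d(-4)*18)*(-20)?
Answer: 0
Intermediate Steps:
d(B) = 0
(d(-4)*18)*(-20) = (0*18)*(-20) = 0*(-20) = 0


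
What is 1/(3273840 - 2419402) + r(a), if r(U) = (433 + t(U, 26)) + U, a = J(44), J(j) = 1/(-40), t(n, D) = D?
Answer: 7843313641/17088760 ≈ 458.98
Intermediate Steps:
J(j) = -1/40
a = -1/40 ≈ -0.025000
r(U) = 459 + U (r(U) = (433 + 26) + U = 459 + U)
1/(3273840 - 2419402) + r(a) = 1/(3273840 - 2419402) + (459 - 1/40) = 1/854438 + 18359/40 = 7843313641/17088760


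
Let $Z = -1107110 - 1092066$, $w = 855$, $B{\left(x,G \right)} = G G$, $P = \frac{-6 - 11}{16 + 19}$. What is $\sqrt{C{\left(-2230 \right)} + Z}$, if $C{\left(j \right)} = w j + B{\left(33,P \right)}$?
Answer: $\frac{i \sqrt{5029636561}}{35} \approx 2026.3 i$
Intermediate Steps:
$P = - \frac{17}{35} \approx -0.48571$
$B{\left(x,G \right)} = G^{2}$
$C{\left(j \right)} = \frac{289}{1225} + 855 j$ ($C{\left(j \right)} = 855 j + \left(- \frac{17}{35}\right)^{2} = 855 j + \frac{289}{1225} = \frac{289}{1225} + 855 j$)
$Z = -2199176$ ($Z = -1107110 - 1092066 = -2199176$)
$\sqrt{C{\left(-2230 \right)} + Z} = \sqrt{\left(\frac{289}{1225} + 855 \left(-2230\right)\right) - 2199176} = \sqrt{\left(\frac{289}{1225} - 1906650\right) - 2199176} = \sqrt{- \frac{2335645961}{1225} - 2199176} = \sqrt{- \frac{5029636561}{1225}} = \frac{i \sqrt{5029636561}}{35}$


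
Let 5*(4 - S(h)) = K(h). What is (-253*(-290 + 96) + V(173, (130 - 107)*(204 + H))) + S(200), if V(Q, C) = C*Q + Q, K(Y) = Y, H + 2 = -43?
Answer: 681880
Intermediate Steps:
H = -45 (H = -2 - 43 = -45)
S(h) = 4 - h/5
V(Q, C) = Q + C*Q
(-253*(-290 + 96) + V(173, (130 - 107)*(204 + H))) + S(200) = (-253*(-290 + 96) + 173*(1 + (130 - 107)*(204 - 45))) + (4 - ⅕*200) = (-253*(-194) + 173*(1 + 23*159)) + (4 - 40) = (49082 + 173*(1 + 3657)) - 36 = (49082 + 173*3658) - 36 = (49082 + 632834) - 36 = 681916 - 36 = 681880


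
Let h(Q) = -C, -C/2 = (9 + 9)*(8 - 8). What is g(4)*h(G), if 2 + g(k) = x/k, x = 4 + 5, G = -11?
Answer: 0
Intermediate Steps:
x = 9
C = 0 (C = -2*(9 + 9)*(8 - 8) = -36*0 = -2*0 = 0)
h(Q) = 0 (h(Q) = -1*0 = 0)
g(k) = -2 + 9/k
g(4)*h(G) = (-2 + 9/4)*0 = (¼)*0 = 0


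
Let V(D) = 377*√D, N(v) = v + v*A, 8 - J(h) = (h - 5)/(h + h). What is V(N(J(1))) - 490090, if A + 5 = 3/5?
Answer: -490090 + 377*I*√34 ≈ -4.9009e+5 + 2198.3*I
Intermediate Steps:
A = -22/5 (A = -5 + 3/5 = -5 + 3*(⅕) = -5 + ⅗ = -22/5 ≈ -4.4000)
J(h) = 8 - (-5 + h)/(2*h) (J(h) = 8 - (h - 5)/(h + h) = 8 - (-5 + h)/(2*h))
N(v) = -17*v/5 (N(v) = v + v*(-22/5) = v - 22*v/5 = -17*v/5)
V(N(J(1))) - 490090 = 377*√(-17*(1 + 3*1)/(2*1)) - 490090 = 377*√(-17*(1 + 3)/2) - 490090 = 377*√(-17*4/2) - 490090 = 377*√(-17/5*10) - 490090 = 377*√(-34) - 490090 = 377*(I*√34) - 490090 = 377*I*√34 - 490090 = -490090 + 377*I*√34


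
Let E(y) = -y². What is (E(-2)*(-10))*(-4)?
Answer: -160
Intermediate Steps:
(E(-2)*(-10))*(-4) = (-1*(-2)²*(-10))*(-4) = (-1*4*(-10))*(-4) = -4*(-10)*(-4) = 40*(-4) = -160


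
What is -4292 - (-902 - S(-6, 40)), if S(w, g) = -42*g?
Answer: -5070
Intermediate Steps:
-4292 - (-902 - S(-6, 40)) = -4292 - (-902 - (-42)*40) = -4292 - (-902 - 1*(-1680)) = -4292 - (-902 + 1680) = -4292 - 1*778 = -4292 - 778 = -5070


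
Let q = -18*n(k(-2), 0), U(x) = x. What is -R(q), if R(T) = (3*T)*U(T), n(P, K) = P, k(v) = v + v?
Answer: -15552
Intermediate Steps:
k(v) = 2*v
q = 72 (q = -36*(-2) = -18*(-4) = 72)
R(T) = 3*T² (R(T) = (3*T)*T = 3*T²)
-R(q) = -3*72² = -3*5184 = -1*15552 = -15552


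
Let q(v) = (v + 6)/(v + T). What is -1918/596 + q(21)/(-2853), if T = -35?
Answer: -1063787/330631 ≈ -3.2174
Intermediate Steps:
q(v) = (6 + v)/(-35 + v) (q(v) = (v + 6)/(v - 35) = (6 + v)/(-35 + v))
-1918/596 + q(21)/(-2853) = -1918/596 + ((6 + 21)/(-35 + 21))/(-2853) = -1918*1/596 + (27/(-14))*(-1/2853) = -959/298 - 1/14*27*(-1/2853) = -959/298 - 27/14*(-1/2853) = -959/298 + 3/4438 = -1063787/330631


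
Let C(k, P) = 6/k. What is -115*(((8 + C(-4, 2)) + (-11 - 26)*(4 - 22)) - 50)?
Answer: -143175/2 ≈ -71588.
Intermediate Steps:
-115*(((8 + C(-4, 2)) + (-11 - 26)*(4 - 22)) - 50) = -115*(((8 + 6/(-4)) + (-11 - 26)*(4 - 22)) - 50) = -115*(((8 + 6*(-1/4)) - 37*(-18)) - 50) = -115*(((8 - 3/2) + 666) - 50) = -115*((13/2 + 666) - 50) = -115*(1345/2 - 50) = -115*1245/2 = -143175/2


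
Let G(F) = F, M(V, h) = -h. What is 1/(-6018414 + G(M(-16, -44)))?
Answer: -1/6018370 ≈ -1.6616e-7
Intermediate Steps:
1/(-6018414 + G(M(-16, -44))) = 1/(-6018414 - 1*(-44)) = 1/(-6018414 + 44) = 1/(-6018370) = -1/6018370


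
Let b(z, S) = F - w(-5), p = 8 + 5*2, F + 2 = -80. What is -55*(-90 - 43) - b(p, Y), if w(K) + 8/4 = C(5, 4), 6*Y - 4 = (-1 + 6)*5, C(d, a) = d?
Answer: 7400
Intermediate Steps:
F = -82 (F = -2 - 80 = -82)
Y = 29/6 (Y = ⅔ + ((-1 + 6)*5)/6 = ⅔ + (5*5)/6 = ⅔ + (⅙)*25 = ⅔ + 25/6 = 29/6 ≈ 4.8333)
w(K) = 3 (w(K) = -2 + 5 = 3)
p = 18 (p = 8 + 10 = 18)
b(z, S) = -85 (b(z, S) = -82 - 1*3 = -82 - 3 = -85)
-55*(-90 - 43) - b(p, Y) = -55*(-90 - 43) - 1*(-85) = -55*(-133) + 85 = 7315 + 85 = 7400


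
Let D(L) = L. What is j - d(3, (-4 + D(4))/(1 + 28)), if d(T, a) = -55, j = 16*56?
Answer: 951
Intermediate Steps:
j = 896
j - d(3, (-4 + D(4))/(1 + 28)) = 896 - 1*(-55) = 896 + 55 = 951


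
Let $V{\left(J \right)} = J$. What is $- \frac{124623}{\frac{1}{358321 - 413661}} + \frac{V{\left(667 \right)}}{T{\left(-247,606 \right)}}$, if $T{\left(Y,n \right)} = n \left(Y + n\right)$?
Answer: $\frac{1500390926738947}{217554} \approx 6.8966 \cdot 10^{9}$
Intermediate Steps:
$- \frac{124623}{\frac{1}{358321 - 413661}} + \frac{V{\left(667 \right)}}{T{\left(-247,606 \right)}} = - \frac{124623}{\frac{1}{358321 - 413661}} + \frac{667}{606 \left(-247 + 606\right)} = - \frac{124623}{\frac{1}{-55340}} + \frac{667}{606 \cdot 359} = - \frac{124623}{- \frac{1}{55340}} + \frac{667}{217554} = \left(-124623\right) \left(-55340\right) + 667 \cdot \frac{1}{217554} = 6896636820 + \frac{667}{217554} = \frac{1500390926738947}{217554}$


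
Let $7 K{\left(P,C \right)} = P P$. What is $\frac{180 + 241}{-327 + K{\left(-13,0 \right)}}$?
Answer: $- \frac{2947}{2120} \approx -1.3901$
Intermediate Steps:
$K{\left(P,C \right)} = \frac{P^{2}}{7}$ ($K{\left(P,C \right)} = \frac{P P}{7} = \frac{P^{2}}{7}$)
$\frac{180 + 241}{-327 + K{\left(-13,0 \right)}} = \frac{180 + 241}{-327 + \frac{\left(-13\right)^{2}}{7}} = \frac{421}{-327 + \frac{1}{7} \cdot 169} = \frac{421}{-327 + \frac{169}{7}} = \frac{421}{- \frac{2120}{7}} = 421 \left(- \frac{7}{2120}\right) = - \frac{2947}{2120}$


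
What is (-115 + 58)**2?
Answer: 3249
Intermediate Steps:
(-115 + 58)**2 = (-57)**2 = 3249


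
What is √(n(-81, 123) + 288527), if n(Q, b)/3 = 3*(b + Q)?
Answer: √288905 ≈ 537.50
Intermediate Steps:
n(Q, b) = 9*Q + 9*b (n(Q, b) = 3*(3*(b + Q)) = 3*(3*(Q + b)) = 3*(3*Q + 3*b) = 9*Q + 9*b)
√(n(-81, 123) + 288527) = √((9*(-81) + 9*123) + 288527) = √((-729 + 1107) + 288527) = √(378 + 288527) = √288905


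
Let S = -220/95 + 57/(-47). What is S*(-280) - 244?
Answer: 664388/893 ≈ 744.00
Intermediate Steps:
S = -3151/893 (S = -220*1/95 + 57*(-1/47) = -44/19 - 57/47 = -3151/893 ≈ -3.5286)
S*(-280) - 244 = -3151/893*(-280) - 244 = 882280/893 - 244 = 664388/893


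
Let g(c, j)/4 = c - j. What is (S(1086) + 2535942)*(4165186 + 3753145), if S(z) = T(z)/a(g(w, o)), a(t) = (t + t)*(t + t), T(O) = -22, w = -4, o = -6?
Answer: 2570294716457015/128 ≈ 2.0080e+13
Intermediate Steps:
g(c, j) = -4*j + 4*c (g(c, j) = 4*(c - j) = -4*j + 4*c)
a(t) = 4*t**2 (a(t) = (2*t)*(2*t) = 4*t**2)
S(z) = -11/128 (S(z) = -22*1/(4*(-4*(-6) + 4*(-4))**2) = -22*1/(4*(24 - 16)**2) = -22/(4*8**2) = -22/(4*64) = -22/256 = -22*1/256 = -11/128)
(S(1086) + 2535942)*(4165186 + 3753145) = (-11/128 + 2535942)*(4165186 + 3753145) = (324600565/128)*7918331 = 2570294716457015/128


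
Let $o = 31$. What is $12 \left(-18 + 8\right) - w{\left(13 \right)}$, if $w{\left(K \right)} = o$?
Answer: $-151$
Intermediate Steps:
$w{\left(K \right)} = 31$
$12 \left(-18 + 8\right) - w{\left(13 \right)} = 12 \left(-18 + 8\right) - 31 = 12 \left(-10\right) - 31 = -120 - 31 = -151$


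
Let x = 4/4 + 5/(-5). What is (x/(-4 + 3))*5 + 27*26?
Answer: 702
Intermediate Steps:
x = 0 (x = 4*(¼) + 5*(-⅕) = 1 - 1 = 0)
(x/(-4 + 3))*5 + 27*26 = (0/(-4 + 3))*5 + 27*26 = (0/(-1))*5 + 702 = (0*(-1))*5 + 702 = 0*5 + 702 = 0 + 702 = 702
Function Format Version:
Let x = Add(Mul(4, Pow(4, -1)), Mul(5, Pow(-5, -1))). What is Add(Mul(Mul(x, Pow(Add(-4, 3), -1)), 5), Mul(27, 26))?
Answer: 702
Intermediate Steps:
x = 0 (x = Add(Mul(4, Rational(1, 4)), Mul(5, Rational(-1, 5))) = Add(1, -1) = 0)
Add(Mul(Mul(x, Pow(Add(-4, 3), -1)), 5), Mul(27, 26)) = Add(Mul(Mul(0, Pow(Add(-4, 3), -1)), 5), Mul(27, 26)) = Add(Mul(Mul(0, Pow(-1, -1)), 5), 702) = Add(Mul(Mul(0, -1), 5), 702) = Add(Mul(0, 5), 702) = Add(0, 702) = 702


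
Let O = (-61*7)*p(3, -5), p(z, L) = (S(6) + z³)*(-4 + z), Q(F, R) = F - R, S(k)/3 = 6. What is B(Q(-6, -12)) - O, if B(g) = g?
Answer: -19209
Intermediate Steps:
S(k) = 18 (S(k) = 3*6 = 18)
p(z, L) = (-4 + z)*(18 + z³) (p(z, L) = (18 + z³)*(-4 + z) = (-4 + z)*(18 + z³))
O = 19215 (O = (-61*7)*(-72 + 3⁴ - 4*3³ + 18*3) = -427*(-72 + 81 - 4*27 + 54) = -427*(-72 + 81 - 108 + 54) = -427*(-45) = 19215)
B(Q(-6, -12)) - O = (-6 - 1*(-12)) - 1*19215 = (-6 + 12) - 19215 = 6 - 19215 = -19209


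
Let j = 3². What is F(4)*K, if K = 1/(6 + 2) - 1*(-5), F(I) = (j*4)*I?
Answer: 738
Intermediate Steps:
j = 9
F(I) = 36*I (F(I) = (9*4)*I = 36*I)
K = 41/8 (K = 1/8 + 5 = ⅛ + 5 = 41/8 ≈ 5.1250)
F(4)*K = (36*4)*(41/8) = 144*(41/8) = 738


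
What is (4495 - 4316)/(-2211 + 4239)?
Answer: 179/2028 ≈ 0.088264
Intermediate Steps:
(4495 - 4316)/(-2211 + 4239) = 179/2028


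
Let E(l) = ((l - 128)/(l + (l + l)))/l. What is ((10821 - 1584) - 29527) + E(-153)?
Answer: -1424906111/70227 ≈ -20290.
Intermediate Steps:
E(l) = (-128 + l)/(3*l²) (E(l) = ((-128 + l)/(l + 2*l))/l = ((-128 + l)/((3*l)))/l = ((-128 + l)*(1/(3*l)))/l = ((-128 + l)/(3*l))/l = (-128 + l)/(3*l²))
((10821 - 1584) - 29527) + E(-153) = ((10821 - 1584) - 29527) + (⅓)*(-128 - 153)/(-153)² = (9237 - 29527) + (⅓)*(1/23409)*(-281) = -20290 - 281/70227 = -1424906111/70227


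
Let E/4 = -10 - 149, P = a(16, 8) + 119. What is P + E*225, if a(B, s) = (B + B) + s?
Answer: -142941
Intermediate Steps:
a(B, s) = s + 2*B (a(B, s) = 2*B + s = s + 2*B)
P = 159 (P = (8 + 2*16) + 119 = (8 + 32) + 119 = 40 + 119 = 159)
E = -636 (E = 4*(-10 - 149) = 4*(-159) = -636)
P + E*225 = 159 - 636*225 = 159 - 143100 = -142941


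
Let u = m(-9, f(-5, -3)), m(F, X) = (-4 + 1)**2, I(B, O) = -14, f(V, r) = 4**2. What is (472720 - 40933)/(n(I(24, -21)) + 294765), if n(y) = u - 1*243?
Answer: 143929/98177 ≈ 1.4660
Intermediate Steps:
f(V, r) = 16
m(F, X) = 9 (m(F, X) = (-3)**2 = 9)
u = 9
n(y) = -234 (n(y) = 9 - 1*243 = 9 - 243 = -234)
(472720 - 40933)/(n(I(24, -21)) + 294765) = (472720 - 40933)/(-234 + 294765) = 431787/294531 = 431787*(1/294531) = 143929/98177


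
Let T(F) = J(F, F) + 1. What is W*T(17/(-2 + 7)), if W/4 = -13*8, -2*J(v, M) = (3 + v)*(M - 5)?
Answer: -63648/25 ≈ -2545.9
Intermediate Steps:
J(v, M) = -(-5 + M)*(3 + v)/2 (J(v, M) = -(3 + v)*(M - 5)/2 = -(3 + v)*(-5 + M)/2 = -(-5 + M)*(3 + v)/2)
W = -416 (W = 4*(-13*8) = 4*(-104) = -416)
T(F) = 17/2 + F - F**2/2 (T(F) = (15/2 - 3*F/2 + 5*F/2 - F*F/2) + 1 = (15/2 - 3*F/2 + 5*F/2 - F**2/2) + 1 = (15/2 + F - F**2/2) + 1 = 17/2 + F - F**2/2)
W*T(17/(-2 + 7)) = -416*(17/2 + 17/(-2 + 7) - 289/(-2 + 7)**2/2) = -416*(17/2 + 17/5 - (17/5)**2/2) = -416*(17/2 + 17/5 - 1/2*289/25) = -416*(17/2 + 17/5 - 289/50) = -416*153/25 = -63648/25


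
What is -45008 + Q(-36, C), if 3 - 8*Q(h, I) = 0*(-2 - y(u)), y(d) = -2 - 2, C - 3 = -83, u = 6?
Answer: -360061/8 ≈ -45008.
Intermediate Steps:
C = -80 (C = 3 - 83 = -80)
y(d) = -4
Q(h, I) = 3/8 (Q(h, I) = 3/8 - 0*(-2 - 1*(-4)) = 3/8 - 0*(-2 + 4) = 3/8 - 0*2 = 3/8 - ⅛*0 = 3/8 + 0 = 3/8)
-45008 + Q(-36, C) = -45008 + 3/8 = -360061/8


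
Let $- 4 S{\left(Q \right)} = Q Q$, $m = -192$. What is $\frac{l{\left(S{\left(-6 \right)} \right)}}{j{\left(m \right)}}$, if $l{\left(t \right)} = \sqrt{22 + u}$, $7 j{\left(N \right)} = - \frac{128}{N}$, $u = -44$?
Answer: $\frac{21 i \sqrt{22}}{2} \approx 49.249 i$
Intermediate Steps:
$j{\left(N \right)} = - \frac{128}{7 N}$ ($j{\left(N \right)} = \frac{\left(-128\right) \frac{1}{N}}{7} = - \frac{128}{7 N}$)
$S{\left(Q \right)} = - \frac{Q^{2}}{4}$ ($S{\left(Q \right)} = - \frac{Q Q}{4} = - \frac{Q^{2}}{4}$)
$l{\left(t \right)} = i \sqrt{22}$ ($l{\left(t \right)} = \sqrt{22 - 44} = \sqrt{-22} = i \sqrt{22}$)
$\frac{l{\left(S{\left(-6 \right)} \right)}}{j{\left(m \right)}} = \frac{i \sqrt{22}}{\left(- \frac{128}{7}\right) \frac{1}{-192}} = \frac{i \sqrt{22}}{\left(- \frac{128}{7}\right) \left(- \frac{1}{192}\right)} = \frac{i \sqrt{22}}{\frac{2}{21}} = i \sqrt{22} \cdot \frac{21}{2} = \frac{21 i \sqrt{22}}{2}$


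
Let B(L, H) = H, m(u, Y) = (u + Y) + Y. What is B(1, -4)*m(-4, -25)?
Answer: 216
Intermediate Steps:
m(u, Y) = u + 2*Y (m(u, Y) = (Y + u) + Y = u + 2*Y)
B(1, -4)*m(-4, -25) = -4*(-4 + 2*(-25)) = -4*(-4 - 50) = -4*(-54) = 216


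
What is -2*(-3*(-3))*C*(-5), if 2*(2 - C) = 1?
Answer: 135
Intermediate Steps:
C = 3/2 (C = 2 - ½*1 = 2 - ½ = 3/2 ≈ 1.5000)
-2*(-3*(-3))*C*(-5) = -2*(-3*(-3))*3/2*(-5) = -18*3/2*(-5) = -2*27/2*(-5) = -27*(-5) = 135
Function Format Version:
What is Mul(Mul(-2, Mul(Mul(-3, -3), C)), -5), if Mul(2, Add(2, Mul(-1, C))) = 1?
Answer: 135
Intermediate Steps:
C = Rational(3, 2) (C = Add(2, Mul(Rational(-1, 2), 1)) = Add(2, Rational(-1, 2)) = Rational(3, 2) ≈ 1.5000)
Mul(Mul(-2, Mul(Mul(-3, -3), C)), -5) = Mul(Mul(-2, Mul(Mul(-3, -3), Rational(3, 2))), -5) = Mul(Mul(-2, Mul(9, Rational(3, 2))), -5) = Mul(Mul(-2, Rational(27, 2)), -5) = Mul(-27, -5) = 135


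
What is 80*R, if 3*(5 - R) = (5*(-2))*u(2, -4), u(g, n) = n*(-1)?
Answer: 4400/3 ≈ 1466.7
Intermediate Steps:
u(g, n) = -n
R = 55/3 (R = 5 - 5*(-2)*(-1*(-4))/3 = 5 - (-10)*4/3 = 5 - 1/3*(-40) = 5 + 40/3 = 55/3 ≈ 18.333)
80*R = 80*(55/3) = 4400/3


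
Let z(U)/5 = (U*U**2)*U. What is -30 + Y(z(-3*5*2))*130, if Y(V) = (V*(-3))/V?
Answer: -420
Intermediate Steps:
z(U) = 5*U**4 (z(U) = 5*((U*U**2)*U) = 5*(U**3*U) = 5*U**4)
Y(V) = -3 (Y(V) = (-3*V)/V = -3)
-30 + Y(z(-3*5*2))*130 = -30 - 3*130 = -30 - 390 = -420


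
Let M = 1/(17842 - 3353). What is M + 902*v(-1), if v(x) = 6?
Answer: 78414469/14489 ≈ 5412.0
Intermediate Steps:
M = 1/14489 ≈ 6.9018e-5
M + 902*v(-1) = 1/14489 + 902*6 = 1/14489 + 5412 = 78414469/14489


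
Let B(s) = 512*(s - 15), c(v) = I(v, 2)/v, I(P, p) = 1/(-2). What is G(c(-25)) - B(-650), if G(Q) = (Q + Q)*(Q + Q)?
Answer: 212800001/625 ≈ 3.4048e+5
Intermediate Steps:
I(P, p) = -½
c(v) = -1/(2*v)
B(s) = -7680 + 512*s (B(s) = 512*(-15 + s) = -7680 + 512*s)
G(Q) = 4*Q² (G(Q) = (2*Q)*(2*Q) = 4*Q²)
G(c(-25)) - B(-650) = 4*(-½/(-25))² - (-7680 + 512*(-650)) = 4*(-½*(-1/25))² - (-7680 - 332800) = 4*(1/50)² - 1*(-340480) = 4*(1/2500) + 340480 = 1/625 + 340480 = 212800001/625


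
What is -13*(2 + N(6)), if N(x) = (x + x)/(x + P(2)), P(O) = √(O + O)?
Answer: -91/2 ≈ -45.500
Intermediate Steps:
P(O) = √2*√O (P(O) = √(2*O) = √2*√O)
N(x) = 2*x/(2 + x) (N(x) = (x + x)/(x + √2*√2) = (2*x)/(x + 2) = (2*x)/(2 + x) = 2*x/(2 + x))
-13*(2 + N(6)) = -13*(2 + 2*6/(2 + 6)) = -13*(2 + 2*6/8) = -13*(2 + 2*6*(⅛)) = -13*(2 + 3/2) = -13*7/2 = -91/2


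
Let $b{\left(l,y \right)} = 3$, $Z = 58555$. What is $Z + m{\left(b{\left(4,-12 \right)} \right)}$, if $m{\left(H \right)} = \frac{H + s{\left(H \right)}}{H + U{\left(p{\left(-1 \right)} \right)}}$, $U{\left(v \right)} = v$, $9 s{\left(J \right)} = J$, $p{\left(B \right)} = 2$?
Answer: $\frac{175667}{3} \approx 58556.0$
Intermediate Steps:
$s{\left(J \right)} = \frac{J}{9}$
$m{\left(H \right)} = \frac{10 H}{9 \left(2 + H\right)}$ ($m{\left(H \right)} = \frac{H + \frac{H}{9}}{H + 2} = \frac{\frac{10}{9} H}{2 + H} = \frac{10 H}{9 \left(2 + H\right)}$)
$Z + m{\left(b{\left(4,-12 \right)} \right)} = 58555 + \frac{10}{9} \cdot 3 \frac{1}{2 + 3} = 58555 + \frac{10}{9} \cdot 3 \cdot \frac{1}{5} = 58555 + \frac{2}{3} = \frac{175667}{3}$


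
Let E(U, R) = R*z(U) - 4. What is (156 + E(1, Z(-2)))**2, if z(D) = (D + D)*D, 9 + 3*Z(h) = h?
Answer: 188356/9 ≈ 20928.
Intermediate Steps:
Z(h) = -3 + h/3
z(D) = 2*D**2 (z(D) = (2*D)*D = 2*D**2)
E(U, R) = -4 + 2*R*U**2 (E(U, R) = R*(2*U**2) - 4 = 2*R*U**2 - 4 = -4 + 2*R*U**2)
(156 + E(1, Z(-2)))**2 = (156 + (-4 + 2*(-3 + (1/3)*(-2))*1**2))**2 = (156 + (-4 + 2*(-3 - 2/3)*1))**2 = (156 + (-4 + 2*(-11/3)*1))**2 = (156 + (-4 - 22/3))**2 = (156 - 34/3)**2 = (434/3)**2 = 188356/9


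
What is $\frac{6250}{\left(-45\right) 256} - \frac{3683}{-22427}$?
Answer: $- \frac{9774059}{25835904} \approx -0.37831$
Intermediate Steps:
$\frac{6250}{\left(-45\right) 256} - \frac{3683}{-22427} = \frac{6250}{-11520} - - \frac{3683}{22427} = 6250 \left(- \frac{1}{11520}\right) + \frac{3683}{22427} = - \frac{625}{1152} + \frac{3683}{22427} = - \frac{9774059}{25835904}$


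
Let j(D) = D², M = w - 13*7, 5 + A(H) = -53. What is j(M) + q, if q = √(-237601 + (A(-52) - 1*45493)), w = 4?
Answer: 7569 + 4*I*√17697 ≈ 7569.0 + 532.12*I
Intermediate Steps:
A(H) = -58 (A(H) = -5 - 53 = -58)
q = 4*I*√17697 (q = √(-237601 + (-58 - 1*45493)) = √(-237601 + (-58 - 45493)) = √(-237601 - 45551) = √(-283152) = 4*I*√17697 ≈ 532.12*I)
M = -87 (M = 4 - 13*7 = 4 - 91 = -87)
j(M) + q = (-87)² + 4*I*√17697 = 7569 + 4*I*√17697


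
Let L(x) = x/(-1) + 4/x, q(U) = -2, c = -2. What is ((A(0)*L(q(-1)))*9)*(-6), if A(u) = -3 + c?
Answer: 0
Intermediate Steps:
A(u) = -5 (A(u) = -3 - 2 = -5)
L(x) = -x + 4/x (L(x) = x*(-1) + 4/x = -x + 4/x)
((A(0)*L(q(-1)))*9)*(-6) = (-5*(-1*(-2) + 4/(-2))*9)*(-6) = (-5*(2 + 4*(-1/2))*9)*(-6) = (-5*(2 - 2)*9)*(-6) = (-5*0*9)*(-6) = (0*9)*(-6) = 0*(-6) = 0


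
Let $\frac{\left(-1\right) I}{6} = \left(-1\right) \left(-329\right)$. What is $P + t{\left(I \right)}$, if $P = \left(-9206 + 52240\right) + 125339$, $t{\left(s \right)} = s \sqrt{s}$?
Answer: $168373 - 1974 i \sqrt{1974} \approx 1.6837 \cdot 10^{5} - 87704.0 i$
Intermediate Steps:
$I = -1974$ ($I = - 6 \left(\left(-1\right) \left(-329\right)\right) = \left(-6\right) 329 = -1974$)
$t{\left(s \right)} = s^{\frac{3}{2}}$
$P = 168373$ ($P = 43034 + 125339 = 168373$)
$P + t{\left(I \right)} = 168373 + \left(-1974\right)^{\frac{3}{2}} = 168373 - 1974 i \sqrt{1974}$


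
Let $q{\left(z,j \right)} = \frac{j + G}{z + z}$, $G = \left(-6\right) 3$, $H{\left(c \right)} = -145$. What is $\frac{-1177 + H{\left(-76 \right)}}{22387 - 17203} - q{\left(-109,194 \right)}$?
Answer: $\frac{156047}{282528} \approx 0.55232$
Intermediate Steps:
$G = -18$
$q{\left(z,j \right)} = \frac{-18 + j}{2 z}$ ($q{\left(z,j \right)} = \frac{j - 18}{z + z} = \frac{-18 + j}{2 z}$)
$\frac{-1177 + H{\left(-76 \right)}}{22387 - 17203} - q{\left(-109,194 \right)} = \frac{-1177 - 145}{22387 - 17203} - \frac{-18 + 194}{2 \left(-109\right)} = - \frac{1322}{5184} - \frac{1}{2} \left(- \frac{1}{109}\right) 176 = \left(-1322\right) \frac{1}{5184} - - \frac{88}{109} = - \frac{661}{2592} + \frac{88}{109} = \frac{156047}{282528}$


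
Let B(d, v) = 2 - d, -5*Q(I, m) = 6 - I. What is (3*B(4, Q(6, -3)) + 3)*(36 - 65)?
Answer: 87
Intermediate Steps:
Q(I, m) = -6/5 + I/5 (Q(I, m) = -(6 - I)/5 = -6/5 + I/5)
(3*B(4, Q(6, -3)) + 3)*(36 - 65) = (3*(2 - 1*4) + 3)*(36 - 65) = (3*(2 - 4) + 3)*(-29) = (3*(-2) + 3)*(-29) = (-6 + 3)*(-29) = -3*(-29) = 87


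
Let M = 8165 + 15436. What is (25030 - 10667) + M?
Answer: 37964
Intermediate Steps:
M = 23601
(25030 - 10667) + M = (25030 - 10667) + 23601 = 14363 + 23601 = 37964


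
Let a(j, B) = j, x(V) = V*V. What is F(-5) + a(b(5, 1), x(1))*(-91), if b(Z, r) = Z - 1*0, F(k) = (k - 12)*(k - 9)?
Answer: -217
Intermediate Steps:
F(k) = (-12 + k)*(-9 + k)
x(V) = V²
b(Z, r) = Z (b(Z, r) = Z + 0 = Z)
F(-5) + a(b(5, 1), x(1))*(-91) = (108 + (-5)² - 21*(-5)) + 5*(-91) = (108 + 25 + 105) - 455 = 238 - 455 = -217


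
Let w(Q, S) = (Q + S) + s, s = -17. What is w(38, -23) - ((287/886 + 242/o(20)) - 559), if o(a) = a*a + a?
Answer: 25866986/46515 ≈ 556.10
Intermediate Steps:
o(a) = a + a² (o(a) = a² + a = a + a²)
w(Q, S) = -17 + Q + S (w(Q, S) = (Q + S) - 17 = -17 + Q + S)
w(38, -23) - ((287/886 + 242/o(20)) - 559) = (-17 + 38 - 23) - ((287/886 + 242/((20*(1 + 20)))) - 559) = -2 - ((287*(1/886) + 242/((20*21))) - 559) = -2 - ((287/886 + 242/420) - 559) = -2 - ((287/886 + 242*(1/420)) - 559) = -2 - ((287/886 + 121/210) - 559) = -2 - (41869/46515 - 559) = -2 - 1*(-25960016/46515) = -2 + 25960016/46515 = 25866986/46515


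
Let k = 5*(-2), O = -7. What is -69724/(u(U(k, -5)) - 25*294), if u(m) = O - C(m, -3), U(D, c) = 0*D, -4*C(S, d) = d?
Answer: 278896/29431 ≈ 9.4763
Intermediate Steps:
C(S, d) = -d/4
k = -10
U(D, c) = 0
u(m) = -31/4 (u(m) = -7 - (-1)*(-3)/4 = -7 - 1*¾ = -7 - ¾ = -31/4)
-69724/(u(U(k, -5)) - 25*294) = -69724/(-31/4 - 25*294) = -69724/(-31/4 - 7350) = -69724/(-29431/4) = -69724*(-4/29431) = 278896/29431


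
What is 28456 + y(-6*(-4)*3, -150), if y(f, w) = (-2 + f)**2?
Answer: 33356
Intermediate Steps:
28456 + y(-6*(-4)*3, -150) = 28456 + (-2 - 6*(-4)*3)**2 = 28456 + (-2 + 24*3)**2 = 28456 + (-2 + 72)**2 = 28456 + 70**2 = 28456 + 4900 = 33356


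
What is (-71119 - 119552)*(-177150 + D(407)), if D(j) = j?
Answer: 33699764553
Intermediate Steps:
(-71119 - 119552)*(-177150 + D(407)) = (-71119 - 119552)*(-177150 + 407) = -190671*(-176743) = 33699764553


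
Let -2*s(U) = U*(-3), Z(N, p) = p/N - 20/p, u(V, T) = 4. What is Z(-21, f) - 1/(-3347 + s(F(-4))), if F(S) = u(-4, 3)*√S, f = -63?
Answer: 2341544438/705760839 + 12*I/11202553 ≈ 3.3178 + 1.0712e-6*I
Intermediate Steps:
F(S) = 4*√S
Z(N, p) = -20/p + p/N
s(U) = 3*U/2 (s(U) = -U*(-3)/2 = -(-3)*U/2 = 3*U/2)
Z(-21, f) - 1/(-3347 + s(F(-4))) = (-20/(-63) - 63/(-21)) - 1/(-3347 + 3*(4*√(-4))/2) = (-20*(-1/63) - 63*(-1/21)) - 1/(-3347 + 3*(4*(2*I))/2) = (20/63 + 3) - 1/(-3347 + 3*(8*I)/2) = 209/63 - 1/(-3347 + 12*I) = 209/63 - (-3347 - 12*I)/11202553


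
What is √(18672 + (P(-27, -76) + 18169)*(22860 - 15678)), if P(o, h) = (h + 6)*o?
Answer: √144082410 ≈ 12003.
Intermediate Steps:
P(o, h) = o*(6 + h) (P(o, h) = (6 + h)*o = o*(6 + h))
√(18672 + (P(-27, -76) + 18169)*(22860 - 15678)) = √(18672 + (-27*(6 - 76) + 18169)*(22860 - 15678)) = √(18672 + (-27*(-70) + 18169)*7182) = √(18672 + (1890 + 18169)*7182) = √(18672 + 20059*7182) = √(18672 + 144063738) = √144082410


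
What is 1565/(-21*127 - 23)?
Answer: -313/538 ≈ -0.58178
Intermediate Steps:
1565/(-21*127 - 23) = 1565/(-2667 - 23) = 1565/(-2690) = 1565*(-1/2690) = -313/538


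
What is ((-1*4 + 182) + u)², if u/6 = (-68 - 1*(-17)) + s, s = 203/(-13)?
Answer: 8305924/169 ≈ 49148.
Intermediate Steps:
s = -203/13 (s = 203*(-1/13) = -203/13 ≈ -15.615)
u = -5196/13 (u = 6*((-68 - 1*(-17)) - 203/13) = 6*((-68 + 17) - 203/13) = 6*(-51 - 203/13) = 6*(-866/13) = -5196/13 ≈ -399.69)
((-1*4 + 182) + u)² = ((-1*4 + 182) - 5196/13)² = ((-4 + 182) - 5196/13)² = (178 - 5196/13)² = (-2882/13)² = 8305924/169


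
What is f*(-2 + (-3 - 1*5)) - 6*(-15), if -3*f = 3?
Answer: 100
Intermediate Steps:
f = -1 (f = -⅓*3 = -1)
f*(-2 + (-3 - 1*5)) - 6*(-15) = -(-2 + (-3 - 1*5)) - 6*(-15) = -(-2 + (-3 - 5)) + 90 = -(-2 - 8) + 90 = -1*(-10) + 90 = 10 + 90 = 100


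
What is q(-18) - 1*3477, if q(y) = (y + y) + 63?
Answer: -3450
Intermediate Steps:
q(y) = 63 + 2*y (q(y) = 2*y + 63 = 63 + 2*y)
q(-18) - 1*3477 = (63 + 2*(-18)) - 1*3477 = (63 - 36) - 3477 = 27 - 3477 = -3450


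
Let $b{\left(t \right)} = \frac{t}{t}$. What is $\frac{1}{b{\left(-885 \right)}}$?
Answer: $1$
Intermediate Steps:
$b{\left(t \right)} = 1$
$\frac{1}{b{\left(-885 \right)}} = 1^{-1} = 1$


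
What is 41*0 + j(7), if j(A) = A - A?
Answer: 0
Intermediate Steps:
j(A) = 0
41*0 + j(7) = 41*0 + 0 = 0 + 0 = 0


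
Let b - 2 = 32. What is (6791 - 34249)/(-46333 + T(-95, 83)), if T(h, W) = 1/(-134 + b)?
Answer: 2745800/4633301 ≈ 0.59262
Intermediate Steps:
b = 34 (b = 2 + 32 = 34)
T(h, W) = -1/100 (T(h, W) = 1/(-134 + 34) = 1/(-100) = -1/100)
(6791 - 34249)/(-46333 + T(-95, 83)) = (6791 - 34249)/(-46333 - 1/100) = -27458/(-4633301/100) = -27458*(-100/4633301) = 2745800/4633301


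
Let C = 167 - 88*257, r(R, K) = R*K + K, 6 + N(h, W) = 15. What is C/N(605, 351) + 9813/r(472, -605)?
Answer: -2141402134/858495 ≈ -2494.4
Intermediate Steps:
N(h, W) = 9 (N(h, W) = -6 + 15 = 9)
r(R, K) = K + K*R (r(R, K) = K*R + K = K + K*R)
C = -22449 (C = 167 - 22616 = -22449)
C/N(605, 351) + 9813/r(472, -605) = -22449/9 + 9813/((-605*(1 + 472))) = -22449*1/9 + 9813/((-605*473)) = -7483/3 + 9813/(-286165) = -7483/3 + 9813*(-1/286165) = -7483/3 - 9813/286165 = -2141402134/858495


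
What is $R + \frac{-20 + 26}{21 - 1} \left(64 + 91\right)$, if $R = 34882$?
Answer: $\frac{69857}{2} \approx 34929.0$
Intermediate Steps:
$R + \frac{-20 + 26}{21 - 1} \left(64 + 91\right) = 34882 + \frac{-20 + 26}{21 - 1} \left(64 + 91\right) = 34882 + \frac{6}{20} \cdot 155 = 34882 + 6 \cdot \frac{1}{20} \cdot 155 = 34882 + \frac{3}{10} \cdot 155 = 34882 + \frac{93}{2} = \frac{69857}{2}$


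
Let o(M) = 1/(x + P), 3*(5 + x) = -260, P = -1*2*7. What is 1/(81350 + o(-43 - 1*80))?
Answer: 317/25787947 ≈ 1.2293e-5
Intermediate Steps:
P = -14 (P = -2*7 = -14)
x = -275/3 (x = -5 + (⅓)*(-260) = -5 - 260/3 = -275/3 ≈ -91.667)
o(M) = -3/317 (o(M) = 1/(-275/3 - 14) = 1/(-317/3) = -3/317)
1/(81350 + o(-43 - 1*80)) = 1/(81350 - 3/317) = 1/(25787947/317) = 317/25787947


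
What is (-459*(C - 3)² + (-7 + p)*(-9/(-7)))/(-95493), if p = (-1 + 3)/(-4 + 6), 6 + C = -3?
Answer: 154242/222817 ≈ 0.69224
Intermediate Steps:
C = -9 (C = -6 - 3 = -9)
p = 1 (p = 2/2 = 2*(½) = 1)
(-459*(C - 3)² + (-7 + p)*(-9/(-7)))/(-95493) = (-459*(-9 - 3)² + (-7 + 1)*(-9/(-7)))/(-95493) = (-459*(-12)² - (-54)*(-1)/7)*(-1/95493) = (-459*144 - 6*9/7)*(-1/95493) = (-66096 - 54/7)*(-1/95493) = -462726/7*(-1/95493) = 154242/222817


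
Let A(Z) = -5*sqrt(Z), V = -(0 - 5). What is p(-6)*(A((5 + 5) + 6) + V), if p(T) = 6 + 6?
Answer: -180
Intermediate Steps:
V = 5 (V = -1*(-5) = 5)
p(T) = 12
p(-6)*(A((5 + 5) + 6) + V) = 12*(-5*sqrt((5 + 5) + 6) + 5) = 12*(-5*sqrt(10 + 6) + 5) = 12*(-5*sqrt(16) + 5) = 12*(-5*4 + 5) = 12*(-20 + 5) = 12*(-15) = -180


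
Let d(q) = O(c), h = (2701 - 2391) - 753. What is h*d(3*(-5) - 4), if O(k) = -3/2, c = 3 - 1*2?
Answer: 1329/2 ≈ 664.50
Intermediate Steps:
h = -443 (h = 310 - 753 = -443)
c = 1 (c = 3 - 2 = 1)
O(k) = -3/2 (O(k) = -3*1/2 = -3/2)
d(q) = -3/2
h*d(3*(-5) - 4) = -443*(-3/2) = 1329/2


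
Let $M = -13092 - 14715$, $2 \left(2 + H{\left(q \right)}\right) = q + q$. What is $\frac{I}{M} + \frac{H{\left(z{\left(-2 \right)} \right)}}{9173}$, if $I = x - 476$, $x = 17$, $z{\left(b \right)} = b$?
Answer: $\frac{1366393}{85024537} \approx 0.016071$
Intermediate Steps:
$H{\left(q \right)} = -2 + q$ ($H{\left(q \right)} = -2 + \frac{q + q}{2} = -2 + \frac{2 q}{2} = -2 + q$)
$I = -459$ ($I = 17 - 476 = -459$)
$M = -27807$ ($M = -13092 - 14715 = -27807$)
$\frac{I}{M} + \frac{H{\left(z{\left(-2 \right)} \right)}}{9173} = - \frac{459}{-27807} + \frac{-2 - 2}{9173} = \left(-459\right) \left(- \frac{1}{27807}\right) - \frac{4}{9173} = \frac{153}{9269} - \frac{4}{9173} = \frac{1366393}{85024537}$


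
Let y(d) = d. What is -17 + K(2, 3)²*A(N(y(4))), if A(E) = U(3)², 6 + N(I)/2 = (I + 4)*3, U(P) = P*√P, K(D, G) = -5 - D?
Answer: 1306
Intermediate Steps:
U(P) = P^(3/2)
N(I) = 12 + 6*I (N(I) = -12 + 2*((I + 4)*3) = -12 + 2*((4 + I)*3) = -12 + 2*(12 + 3*I) = -12 + (24 + 6*I) = 12 + 6*I)
A(E) = 27 (A(E) = (3^(3/2))² = (3*√3)² = 27)
-17 + K(2, 3)²*A(N(y(4))) = -17 + (-5 - 1*2)²*27 = -17 + (-5 - 2)²*27 = -17 + (-7)²*27 = -17 + 49*27 = -17 + 1323 = 1306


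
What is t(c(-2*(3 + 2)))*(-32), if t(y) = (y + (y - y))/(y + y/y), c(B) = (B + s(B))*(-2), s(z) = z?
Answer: -1280/41 ≈ -31.220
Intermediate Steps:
c(B) = -4*B (c(B) = (B + B)*(-2) = (2*B)*(-2) = -4*B)
t(y) = y/(1 + y) (t(y) = (y + 0)/(y + 1) = y/(1 + y))
t(c(-2*(3 + 2)))*(-32) = ((-(-8)*(3 + 2))/(1 - (-8)*(3 + 2)))*(-32) = ((-(-8)*5)/(1 - (-8)*5))*(-32) = ((-4*(-10))/(1 - 4*(-10)))*(-32) = (40/(1 + 40))*(-32) = (40/41)*(-32) = -1280/41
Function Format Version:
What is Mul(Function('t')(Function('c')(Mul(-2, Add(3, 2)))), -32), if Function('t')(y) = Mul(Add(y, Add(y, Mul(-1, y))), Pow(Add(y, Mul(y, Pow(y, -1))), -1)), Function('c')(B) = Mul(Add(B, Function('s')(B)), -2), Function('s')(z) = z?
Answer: Rational(-1280, 41) ≈ -31.220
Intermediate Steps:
Function('c')(B) = Mul(-4, B) (Function('c')(B) = Mul(Add(B, B), -2) = Mul(Mul(2, B), -2) = Mul(-4, B))
Function('t')(y) = Mul(y, Pow(Add(1, y), -1)) (Function('t')(y) = Mul(Add(y, 0), Pow(Add(y, 1), -1)) = Mul(y, Pow(Add(1, y), -1)))
Mul(Function('t')(Function('c')(Mul(-2, Add(3, 2)))), -32) = Mul(Mul(Mul(-4, Mul(-2, Add(3, 2))), Pow(Add(1, Mul(-4, Mul(-2, Add(3, 2)))), -1)), -32) = Mul(Mul(Mul(-4, Mul(-2, 5)), Pow(Add(1, Mul(-4, Mul(-2, 5))), -1)), -32) = Mul(Mul(Mul(-4, -10), Pow(Add(1, Mul(-4, -10)), -1)), -32) = Mul(Mul(40, Pow(Add(1, 40), -1)), -32) = Mul(Mul(40, Pow(41, -1)), -32) = Mul(Mul(40, Rational(1, 41)), -32) = Mul(Rational(40, 41), -32) = Rational(-1280, 41)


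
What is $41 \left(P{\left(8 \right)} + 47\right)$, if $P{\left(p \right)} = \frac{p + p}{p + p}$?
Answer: $1968$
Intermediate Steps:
$P{\left(p \right)} = 1$ ($P{\left(p \right)} = \frac{2 p}{2 p} = 2 p \frac{1}{2 p} = 1$)
$41 \left(P{\left(8 \right)} + 47\right) = 41 \left(1 + 47\right) = 41 \cdot 48 = 1968$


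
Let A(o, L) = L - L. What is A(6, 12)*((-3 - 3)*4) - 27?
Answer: -27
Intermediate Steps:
A(o, L) = 0
A(6, 12)*((-3 - 3)*4) - 27 = 0*((-3 - 3)*4) - 27 = 0*(-6*4) - 27 = 0*(-24) - 27 = 0 - 27 = -27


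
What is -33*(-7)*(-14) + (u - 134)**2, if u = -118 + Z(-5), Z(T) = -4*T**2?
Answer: 120670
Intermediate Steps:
u = -218 (u = -118 - 4*(-5)**2 = -118 - 4*25 = -118 - 100 = -218)
-33*(-7)*(-14) + (u - 134)**2 = -33*(-7)*(-14) + (-218 - 134)**2 = 231*(-14) + (-352)**2 = -3234 + 123904 = 120670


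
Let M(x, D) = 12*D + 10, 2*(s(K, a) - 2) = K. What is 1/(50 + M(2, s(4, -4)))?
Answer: 1/108 ≈ 0.0092593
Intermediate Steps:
s(K, a) = 2 + K/2
M(x, D) = 10 + 12*D
1/(50 + M(2, s(4, -4))) = 1/(50 + (10 + 12*(2 + (1/2)*4))) = 1/(50 + (10 + 12*(2 + 2))) = 1/(50 + (10 + 12*4)) = 1/(50 + (10 + 48)) = 1/(50 + 58) = 1/108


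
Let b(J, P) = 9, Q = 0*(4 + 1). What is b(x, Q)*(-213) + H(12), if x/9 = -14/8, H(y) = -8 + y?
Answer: -1913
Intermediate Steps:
x = -63/4 (x = 9*(-14/8) = 9*(-14*⅛) = 9*(-7/4) = -63/4 ≈ -15.750)
Q = 0 (Q = 0*5 = 0)
b(x, Q)*(-213) + H(12) = 9*(-213) + (-8 + 12) = -1917 + 4 = -1913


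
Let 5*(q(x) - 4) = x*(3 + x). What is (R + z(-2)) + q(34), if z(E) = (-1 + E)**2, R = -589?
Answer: -1622/5 ≈ -324.40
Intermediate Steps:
q(x) = 4 + x*(3 + x)/5 (q(x) = 4 + (x*(3 + x))/5 = 4 + x*(3 + x)/5)
(R + z(-2)) + q(34) = (-589 + (-1 - 2)**2) + (4 + (1/5)*34**2 + (3/5)*34) = (-589 + (-3)**2) + (4 + (1/5)*1156 + 102/5) = (-589 + 9) + (4 + 1156/5 + 102/5) = -580 + 1278/5 = -1622/5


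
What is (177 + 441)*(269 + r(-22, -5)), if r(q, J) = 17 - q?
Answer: 190344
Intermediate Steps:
(177 + 441)*(269 + r(-22, -5)) = (177 + 441)*(269 + (17 - 1*(-22))) = 618*(269 + (17 + 22)) = 618*(269 + 39) = 618*308 = 190344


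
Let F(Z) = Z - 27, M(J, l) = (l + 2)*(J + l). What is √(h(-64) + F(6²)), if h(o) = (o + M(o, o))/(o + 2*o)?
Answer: 4*I*√2 ≈ 5.6569*I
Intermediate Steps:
M(J, l) = (2 + l)*(J + l)
h(o) = (2*o² + 5*o)/(3*o) (h(o) = (o + (o² + 2*o + 2*o + o*o))/(o + 2*o) = (o + (o² + 2*o + 2*o + o²))/((3*o)) = (o + (2*o² + 4*o))*(1/(3*o)) = (2*o² + 5*o)*(1/(3*o)) = (2*o² + 5*o)/(3*o))
F(Z) = -27 + Z
√(h(-64) + F(6²)) = √((5/3 + (⅔)*(-64)) + (-27 + 6²)) = √((5/3 - 128/3) + (-27 + 36)) = √(-41 + 9) = √(-32) = 4*I*√2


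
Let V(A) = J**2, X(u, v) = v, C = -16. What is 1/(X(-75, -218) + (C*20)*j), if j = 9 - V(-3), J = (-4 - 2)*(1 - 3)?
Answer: 1/42982 ≈ 2.3266e-5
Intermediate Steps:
J = 12 (J = -6*(-2) = 12)
V(A) = 144 (V(A) = 12**2 = 144)
j = -135 (j = 9 - 1*144 = 9 - 144 = -135)
1/(X(-75, -218) + (C*20)*j) = 1/(-218 - 16*20*(-135)) = 1/(-218 - 320*(-135)) = 1/(-218 + 43200) = 1/42982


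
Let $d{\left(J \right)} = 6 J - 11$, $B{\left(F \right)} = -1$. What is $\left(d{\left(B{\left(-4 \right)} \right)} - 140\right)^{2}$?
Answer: $24649$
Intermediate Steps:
$d{\left(J \right)} = -11 + 6 J$
$\left(d{\left(B{\left(-4 \right)} \right)} - 140\right)^{2} = \left(\left(-11 + 6 \left(-1\right)\right) - 140\right)^{2} = \left(\left(-11 - 6\right) - 140\right)^{2} = \left(-17 - 140\right)^{2} = \left(-157\right)^{2} = 24649$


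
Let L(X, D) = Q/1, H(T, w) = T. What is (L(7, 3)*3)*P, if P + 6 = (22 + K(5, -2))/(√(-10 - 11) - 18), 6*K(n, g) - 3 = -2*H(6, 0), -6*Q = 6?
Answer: 2439/115 + 41*I*√21/230 ≈ 21.209 + 0.81689*I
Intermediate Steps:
Q = -1 (Q = -⅙*6 = -1)
K(n, g) = -3/2 (K(n, g) = ½ + (-2*6)/6 = ½ + (⅙)*(-12) = ½ - 2 = -3/2)
L(X, D) = -1 (L(X, D) = -1/1 = -1*1 = -1)
P = -6 + 41/(2*(-18 + I*√21)) (P = -6 + (22 - 3/2)/(√(-10 - 11) - 18) = -6 + 41/(2*(√(-21) - 18)) = -6 + 41/(2*(I*√21 - 18)) = -6 + 41/(2*(-18 + I*√21)) ≈ -7.0696 - 0.2723*I)
(L(7, 3)*3)*P = (-1*3)*(-813/115 - 41*I*√21/690) = -3*(-813/115 - 41*I*√21/690) = 2439/115 + 41*I*√21/230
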